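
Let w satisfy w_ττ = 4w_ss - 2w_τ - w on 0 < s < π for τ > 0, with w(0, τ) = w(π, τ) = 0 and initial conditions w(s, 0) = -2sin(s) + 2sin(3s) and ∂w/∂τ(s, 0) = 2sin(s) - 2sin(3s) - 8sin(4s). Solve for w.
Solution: Substitute w = exp(-τ)u.
Then w_τ = exp(-τ)(u_τ - u), w_ττ = exp(-τ)(u_ττ - 2u_τ + u), w_ss = exp(-τ)u_ss; substituting and dividing by exp(-τ), the lower-order terms cancel: u_ττ = 4u_ss (standard wave equation).
Data for u: u(s,0) = w(s,0) = -2sin(s) + 2sin(3s); u_τ(s,0) = w_τ(s,0) + w(s,0) = -8sin(4s). The boundary conditions carry over: u(0,τ) = u(π,τ) = 0.
Separating variables: u = Σ [A_n cos(ω_n τ) + B_n sin(ω_n τ)] sin(ns), ω_n = 2n. From ICs (B_n = velocity coefficient / ω_n): A_1=-2, A_3=2, B_4=-1.
So u(s,τ) = -2sin(s)cos(2τ) + 2sin(3s)cos(6τ) - sin(4s)sin(8τ), and w(s,τ) = exp(-τ)u(s,τ).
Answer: w(s, τ) = -2exp(-τ)sin(s)cos(2τ) + 2exp(-τ)sin(3s)cos(6τ) - exp(-τ)sin(4s)sin(8τ)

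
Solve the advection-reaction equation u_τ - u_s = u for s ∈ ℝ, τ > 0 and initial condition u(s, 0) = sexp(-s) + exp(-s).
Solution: Substitute u = exp(-s)w.
Then u_s = exp(-s)(w_s - w), u_τ = exp(-s)w_τ; substituting and dividing by exp(-s), the lower-order terms cancel: w_τ - w_s = 0 (standard advection equation).
Data for w: w(s,0) = exp(s)u(s,0) = s + 1.
By characteristics (ds/dτ = -1), w(s,τ) = f(s + τ) with f = w(·, 0).
So w(s,τ) = s + τ + 1, and u(s,τ) = exp(-s)w(s,τ).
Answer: u(s, τ) = sexp(-s) + τexp(-s) + exp(-s)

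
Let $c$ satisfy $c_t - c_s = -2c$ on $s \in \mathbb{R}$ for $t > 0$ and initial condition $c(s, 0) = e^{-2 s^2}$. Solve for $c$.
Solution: Substitute $c = e^{-2t}u$.
Then $c_t = e^{-2t}(u_t - 2u)$, $c_s = e^{-2t}u_s$; substituting and dividing by $e^{-2t}$, the lower-order terms cancel: $u_t - u_s = 0$ (standard advection equation).
Data for $u$: $u(s,0) = c(s,0) = e^{-2 s^2}$.
By characteristics ($ds/dt = -1$), $u(s,t) = f(s + t)$ with $f = u( \cdot , 0)$.
So $u(s,t) = e^{-2 (s + t)^2}$, and $c(s,t) = e^{-2t}u(s,t)$.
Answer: $c(s, t) = e^{-2 t} e^{-2 (s + t)^2}$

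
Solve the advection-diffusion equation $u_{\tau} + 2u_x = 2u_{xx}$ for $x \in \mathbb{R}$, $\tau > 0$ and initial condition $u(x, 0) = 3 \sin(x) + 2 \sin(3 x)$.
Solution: Change to a moving frame: let $\eta = x - 2\tau$, $\sigma = \tau$ and write $u(x,\tau) = w(\eta,\sigma)$.
By the chain rule $u_{\tau} = w_{\sigma} - 2w_{\eta}$, $u_x = w_{\eta}$, $u_{xx} = w_{\eta\eta}$.
Then $u_{\tau} + 2u_x = w_{\sigma}$: the advection term cancels and the PDE becomes the heat equation $w_{\sigma} = 2w_{\eta\eta}$ on $\eta \in \mathbb{R}$.
Initial data: $w(\eta,0) = u(\eta,0) = 3 \sin(\eta) + 2 \sin(3 \eta)$.
On $\eta \in \mathbb{R}$ each mode satisfies $(\sin(n\eta))'' = -n^2 \sin(n\eta)$, so $e^{-2n^2\sigma} \sin(n\eta)$ solves the heat equation; by superposition $w(\eta,\sigma) = \sum c_n e^{-2n^2\sigma} \sin(n\eta)$.
Reading off the coefficients: $c_1=3, c_3=2$, so $w(\eta,\sigma) = 3 e^{-2 \sigma} \sin(\eta) + 2 e^{-18 \sigma} \sin(3 \eta)$.
Substituting back $\eta = x - 2\tau$, $\sigma = \tau$: $u(x,\tau) = w(x - 2\tau, \tau)$.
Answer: $u(x, \tau) = -3 e^{-2 \tau} \sin(2 \tau - x) - 2 e^{-18 \tau} \sin(6 \tau - 3 x)$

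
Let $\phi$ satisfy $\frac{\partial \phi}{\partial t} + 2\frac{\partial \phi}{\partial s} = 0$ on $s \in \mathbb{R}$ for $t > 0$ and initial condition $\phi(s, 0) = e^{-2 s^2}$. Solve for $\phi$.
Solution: By characteristics ($ds/dt = 2$), $\phi(s,t) = f(s - 2t)$ with $f = \phi( \cdot , 0)$.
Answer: $\phi(s, t) = e^{-2 (s - 2 t)^2}$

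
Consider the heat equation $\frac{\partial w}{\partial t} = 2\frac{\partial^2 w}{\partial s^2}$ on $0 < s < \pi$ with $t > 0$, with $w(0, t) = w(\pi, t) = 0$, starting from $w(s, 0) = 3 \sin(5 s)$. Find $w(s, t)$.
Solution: Separating variables: $w = \sum c_n e^{-2n^2t} \sin(ns)$. From $w(s,0) = 3 \sin(5 s)$: $c_5=3$.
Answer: $w(s, t) = 3 e^{-50 t} \sin(5 s)$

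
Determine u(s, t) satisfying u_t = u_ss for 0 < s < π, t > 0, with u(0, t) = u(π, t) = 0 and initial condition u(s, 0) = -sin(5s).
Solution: Separating variables: u = Σ c_n exp(-n²t) sin(ns). From u(s,0) = -sin(5s): c_5=-1.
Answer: u(s, t) = -exp(-25t)sin(5s)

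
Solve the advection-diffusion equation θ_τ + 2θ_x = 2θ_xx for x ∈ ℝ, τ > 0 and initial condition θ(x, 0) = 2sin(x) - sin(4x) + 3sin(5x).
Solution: Moving frame: η = x - 2τ, σ = τ, θ = u(η,σ), so θ_τ = u_σ - 2u_η and θ_xx = u_ηη.
Hence θ_τ + 2θ_x = u_σ and the PDE becomes the heat equation u_σ = 2u_ηη on η ∈ ℝ.
Initial data: u(η,0) = θ(η,0) = 2sin(η) - sin(4η) + 3sin(5η). Each mode sin(nη) decays as exp(-2n²σ) on ℝ, so u(η,σ) = Σ c_n exp(-2n²σ) sin(nη) with c_1=2, c_4=-1, c_5=3: u(η,σ) = 2exp(-2σ)sin(η) - exp(-32σ)sin(4η) + 3exp(-50σ)sin(5η).
Substituting back: θ(x,τ) = u(x - 2τ, τ).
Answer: θ(x, τ) = 2exp(-2τ)sin(x - 2τ) - exp(-32τ)sin(4x - 8τ) + 3exp(-50τ)sin(5x - 10τ)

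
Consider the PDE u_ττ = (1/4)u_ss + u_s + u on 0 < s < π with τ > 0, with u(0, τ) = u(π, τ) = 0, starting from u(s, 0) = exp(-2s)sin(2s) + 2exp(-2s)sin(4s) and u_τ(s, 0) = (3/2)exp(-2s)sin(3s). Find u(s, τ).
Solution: Substitute u = exp(-2s)w.
Then u_s = exp(-2s)(w_s - 2w), u_ss = exp(-2s)(w_ss - 4w_s + 4w), u_ττ = exp(-2s)w_ττ; substituting and dividing by exp(-2s), the lower-order terms cancel: w_ττ = (1/4)w_ss (standard wave equation).
Data for w: w(s,0) = exp(2s)u(s,0) = sin(2s) + 2sin(4s); w_τ(s,0) = exp(2s)u_τ(s,0) = (3/2)sin(3s). The boundary conditions carry over: w(0,τ) = w(π,τ) = 0.
Separating variables: w = Σ [A_n cos(ω_n τ) + B_n sin(ω_n τ)] sin(ns), ω_n = n/2. From ICs (B_n = velocity coefficient / ω_n): A_2=1, A_4=2, B_3=1.
So w(s,τ) = sin(2s)cos(τ) + sin(3s)sin(3τ/2) + 2sin(4s)cos(2τ), and u(s,τ) = exp(-2s)w(s,τ).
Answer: u(s, τ) = exp(-2s)sin(2s)cos(τ) + exp(-2s)sin(3s)sin(3τ/2) + 2exp(-2s)sin(4s)cos(2τ)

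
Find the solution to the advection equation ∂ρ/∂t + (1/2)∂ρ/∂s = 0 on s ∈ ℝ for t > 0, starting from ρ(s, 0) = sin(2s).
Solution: By characteristics (ds/dt = 1/2), ρ(s,t) = f(s - (1/2)t) with f = ρ(·, 0).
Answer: ρ(s, t) = sin(2s - t)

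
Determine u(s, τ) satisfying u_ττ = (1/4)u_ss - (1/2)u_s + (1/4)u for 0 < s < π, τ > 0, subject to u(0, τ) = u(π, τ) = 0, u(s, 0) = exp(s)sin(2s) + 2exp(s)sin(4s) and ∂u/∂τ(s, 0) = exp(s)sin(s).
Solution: Substitute u = exp(s)w, i.e. w = exp(-s)u.
By the product rule, u_s = exp(s)(w_s + w), u_ss = exp(s)(w_ss + 2w_s + w), u_ττ = exp(s)w_ττ.
Substituting into the PDE and dividing by exp(s): w_ττ = (1/4)(w_ss + 2w_s + w) - (1/2)(w_s + w) + (1/4)w.
The lower-order terms cancel, leaving the standard wave equation w_ττ = (1/4)w_ss.
Initial data for w: w(s,0) = exp(-s)u(s,0) = sin(2s) + 2sin(4s); w_τ(s,0) = exp(-s)u_τ(s,0) = sin(s). The boundary conditions carry over: w(0,τ) = w(π,τ) = 0.
Solve for w:
  Using separation of variables w = X(s)T(τ):
  Eigenfunctions: sin(ns), n = 1, 2, 3, ...
  General solution: w(s, τ) = Σ [A_n cos(n τ/2) + B_n sin(n τ/2)] sin(ns)
  From w(s,0) = sin(2s) + 2sin(4s): A_2=1, A_4=2. From w_τ(s,0) = sin(s), using w_τ(s,0) = Σ ω_n B_n sin(ns) with ω_n = n/2: B_1 = 1/(1/2) = 2.
Hence w(s,τ) = 2sin(s)sin(τ/2) + sin(2s)cos(τ) + 2sin(4s)cos(2τ).
Transform back: u(s,τ) = exp(s)w(s,τ).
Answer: u(s, τ) = 2exp(s)sin(s)sin(τ/2) + exp(s)sin(2s)cos(τ) + 2exp(s)sin(4s)cos(2τ)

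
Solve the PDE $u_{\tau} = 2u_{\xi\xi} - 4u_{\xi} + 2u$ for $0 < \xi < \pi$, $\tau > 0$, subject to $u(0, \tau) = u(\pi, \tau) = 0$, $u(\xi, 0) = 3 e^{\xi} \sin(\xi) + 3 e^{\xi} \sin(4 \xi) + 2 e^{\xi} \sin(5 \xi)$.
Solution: Substitute $u = e^{\xi}w$, i.e. $w = e^{-\xi}u$.
By the product rule, $u_{\xi} = e^{\xi}(w_{\xi} + w)$, $u_{\xi\xi} = e^{\xi}(w_{\xi\xi} + 2w_{\xi} + w)$, $u_{\tau} = e^{\xi}w_{\tau}$.
Substituting into the PDE and dividing by $e^{\xi}$: $w_{\tau} = 2(w_{\xi\xi} + 2w_{\xi} + w) - 4(w_{\xi} + w) + 2w$.
The lower-order terms cancel, leaving the standard heat equation $w_{\tau} = 2w_{\xi\xi}$.
Initial data for $w$: $w(\xi,0) = e^{-\xi}u(\xi,0) = 3 \sin(\xi) + 3 \sin(4 \xi) + 2 \sin(5 \xi)$. The boundary conditions carry over: $w(0,\tau) = w(\pi,\tau) = 0$.
Solve for $w$:
  Using separation of variables $w = X(\xi)T(\tau)$:
  Eigenfunctions: $\sin(n\xi)$, $n = 1, 2, 3, \ldots$
  General solution: $w(\xi, \tau) = \sum c_n \sin(n\xi) e^{-2n^2 \tau}$
  Matching $w(\xi,0) = 3 \sin(\xi) + 3 \sin(4 \xi) + 2 \sin(5 \xi)$ term by term: $c_1=3, c_4=3, c_5=2$.
Hence $w(\xi,\tau) = 3 e^{-2 \tau} \sin(\xi) + 3 e^{-32 \tau} \sin(4 \xi) + 2 e^{-50 \tau} \sin(5 \xi)$.
Transform back: $u(\xi,\tau) = e^{\xi}w(\xi,\tau)$.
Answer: $u(\xi, \tau) = 3 e^{-2 \tau} e^{\xi} \sin(\xi) + 3 e^{-32 \tau} e^{\xi} \sin(4 \xi) + 2 e^{-50 \tau} e^{\xi} \sin(5 \xi)$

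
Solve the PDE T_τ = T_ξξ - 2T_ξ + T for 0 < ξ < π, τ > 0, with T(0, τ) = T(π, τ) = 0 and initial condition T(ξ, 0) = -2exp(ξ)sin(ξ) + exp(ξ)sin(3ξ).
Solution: Substitute T = exp(ξ)u.
Then T_ξ = exp(ξ)(u_ξ + u), T_ξξ = exp(ξ)(u_ξξ + 2u_ξ + u), T_τ = exp(ξ)u_τ; substituting and dividing by exp(ξ), the lower-order terms cancel: u_τ = u_ξξ (standard heat equation).
Data for u: u(ξ,0) = exp(-ξ)T(ξ,0) = -2sin(ξ) + sin(3ξ). The boundary conditions carry over: u(0,τ) = u(π,τ) = 0.
Separating variables: u = Σ c_n exp(-n²τ) sin(nξ). From u(ξ,0) = -2sin(ξ) + sin(3ξ): c_1=-2, c_3=1.
So u(ξ,τ) = -2exp(-τ)sin(ξ) + exp(-9τ)sin(3ξ), and T(ξ,τ) = exp(ξ)u(ξ,τ).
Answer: T(ξ, τ) = -2exp(ξ)exp(-τ)sin(ξ) + exp(ξ)exp(-9τ)sin(3ξ)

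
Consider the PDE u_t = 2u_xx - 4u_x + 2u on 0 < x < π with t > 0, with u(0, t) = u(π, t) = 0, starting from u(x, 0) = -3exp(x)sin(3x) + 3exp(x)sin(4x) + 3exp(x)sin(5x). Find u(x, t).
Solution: Substitute u = exp(x)w.
Then u_x = exp(x)(w_x + w), u_xx = exp(x)(w_xx + 2w_x + w), u_t = exp(x)w_t; substituting and dividing by exp(x), the lower-order terms cancel: w_t = 2w_xx (standard heat equation).
Data for w: w(x,0) = exp(-x)u(x,0) = -3sin(3x) + 3sin(4x) + 3sin(5x). The boundary conditions carry over: w(0,t) = w(π,t) = 0.
Separating variables: w = Σ c_n exp(-2n²t) sin(nx). From w(x,0) = -3sin(3x) + 3sin(4x) + 3sin(5x): c_3=-3, c_4=3, c_5=3.
So w(x,t) = -3exp(-18t)sin(3x) + 3exp(-32t)sin(4x) + 3exp(-50t)sin(5x), and u(x,t) = exp(x)w(x,t).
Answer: u(x, t) = -3exp(-18t)exp(x)sin(3x) + 3exp(-32t)exp(x)sin(4x) + 3exp(-50t)exp(x)sin(5x)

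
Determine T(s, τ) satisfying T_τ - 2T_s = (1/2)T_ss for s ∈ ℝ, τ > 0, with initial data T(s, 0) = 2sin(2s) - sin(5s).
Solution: Moving frame: η = s + 2τ, σ = τ, T = u(η,σ), so T_τ = u_σ + 2u_η and T_ss = u_ηη.
Hence T_τ - 2T_s = u_σ and the PDE becomes the heat equation u_σ = (1/2)u_ηη on η ∈ ℝ.
Initial data: u(η,0) = T(η,0) = 2sin(2η) - sin(5η). Each mode sin(nη) decays as exp(-n²σ/2) on ℝ, so u(η,σ) = Σ c_n exp(-n²σ/2) sin(nη) with c_2=2, c_5=-1: u(η,σ) = 2exp(-2σ)sin(2η) - exp(-25σ/2)sin(5η).
Substituting back: T(s,τ) = u(s + 2τ, τ).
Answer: T(s, τ) = 2exp(-2τ)sin(2s + 4τ) - exp(-25τ/2)sin(5s + 10τ)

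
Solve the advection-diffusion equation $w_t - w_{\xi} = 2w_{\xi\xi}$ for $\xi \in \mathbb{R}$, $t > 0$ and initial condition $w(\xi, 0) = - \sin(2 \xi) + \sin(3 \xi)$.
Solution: Moving frame: $\eta = \xi + t$, $\sigma = t$, $w = u(\eta,\sigma)$, so $w_t = u_{\sigma} + u_{\eta}$ and $w_{\xi\xi} = u_{\eta\eta}$.
Hence $w_t - w_{\xi} = u_{\sigma}$ and the PDE becomes the heat equation $u_{\sigma} = 2u_{\eta\eta}$ on $\eta \in \mathbb{R}$.
Initial data: $u(\eta,0) = w(\eta,0) = - \sin(2 \eta) + \sin(3 \eta)$. Each mode $\sin(n\eta)$ decays as $e^{-2n^2\sigma}$ on $\mathbb{R}$, so $u(\eta,\sigma) = \sum c_n e^{-2n^2\sigma} \sin(n\eta)$ with $c_2=-1, c_3=1$: $u(\eta,\sigma) = - e^{-8 \sigma} \sin(2 \eta) + e^{-18 \sigma} \sin(3 \eta)$.
Substituting back: $w(\xi,t) = u(\xi + t, t)$.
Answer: $w(\xi, t) = - e^{-8 t} \sin(2 \xi + 2 t) + e^{-18 t} \sin(3 \xi + 3 t)$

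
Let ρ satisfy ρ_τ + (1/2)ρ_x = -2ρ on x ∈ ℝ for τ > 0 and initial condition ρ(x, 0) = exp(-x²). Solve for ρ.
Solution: Substitute ρ = exp(-2τ)u, i.e. u = exp(2τ)ρ.
By the product rule, ρ_τ = exp(-2τ)(u_τ - 2u), ρ_x = exp(-2τ)u_x.
Substituting into the PDE and dividing by exp(-2τ): u_τ - 2u + (1/2)u_x = -2u.
The lower-order terms cancel, leaving the standard advection equation u_τ + (1/2)u_x = 0.
Initial data for u: u(x,0) = ρ(x,0) = exp(-x²).
Solve for u:
  By method of characteristics (waves move right with speed 1/2):
  Along characteristics x - (1/2)τ = const, u is constant, so u(x,τ) = f(x - (1/2)τ) with f = u(·, 0).
Hence u(x,τ) = exp(-(x - τ/2)²).
Transform back: ρ(x,τ) = exp(-2τ)u(x,τ).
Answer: ρ(x, τ) = exp(-2τ)exp(-(x - τ/2)²)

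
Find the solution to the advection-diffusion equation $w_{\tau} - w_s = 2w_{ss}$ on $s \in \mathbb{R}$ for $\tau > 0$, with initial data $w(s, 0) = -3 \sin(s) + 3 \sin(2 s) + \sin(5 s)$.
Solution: Change to a moving frame: let $\eta = s + \tau$, $\sigma = \tau$ and write $w(s,\tau) = u(\eta,\sigma)$.
By the chain rule $w_{\tau} = u_{\sigma} + u_{\eta}$, $w_s = u_{\eta}$, $w_{ss} = u_{\eta\eta}$.
Then $w_{\tau} - w_s = u_{\sigma}$: the advection term cancels and the PDE becomes the heat equation $u_{\sigma} = 2u_{\eta\eta}$ on $\eta \in \mathbb{R}$.
Initial data: $u(\eta,0) = w(\eta,0) = -3 \sin(\eta) + 3 \sin(2 \eta) + \sin(5 \eta)$.
On $\eta \in \mathbb{R}$ each mode satisfies $(\sin(n\eta))'' = -n^2 \sin(n\eta)$, so $e^{-2n^2\sigma} \sin(n\eta)$ solves the heat equation; by superposition $u(\eta,\sigma) = \sum c_n e^{-2n^2\sigma} \sin(n\eta)$.
Reading off the coefficients: $c_1=-3, c_2=3, c_5=1$, so $u(\eta,\sigma) = -3 e^{-2 \sigma} \sin(\eta) + 3 e^{-8 \sigma} \sin(2 \eta) + e^{-50 \sigma} \sin(5 \eta)$.
Substituting back $\eta = s + \tau$, $\sigma = \tau$: $w(s,\tau) = u(s + \tau, \tau)$.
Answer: $w(s, \tau) = -3 e^{-2 \tau} \sin(\tau + s) + 3 e^{-8 \tau} \sin(2 \tau + 2 s) + e^{-50 \tau} \sin(5 \tau + 5 s)$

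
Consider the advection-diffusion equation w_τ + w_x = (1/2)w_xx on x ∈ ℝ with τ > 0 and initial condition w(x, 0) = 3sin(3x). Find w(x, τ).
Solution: Moving frame: η = x - τ, σ = τ, w = u(η,σ), so w_τ = u_σ - u_η and w_xx = u_ηη.
Hence w_τ + w_x = u_σ and the PDE becomes the heat equation u_σ = (1/2)u_ηη on η ∈ ℝ.
Initial data: u(η,0) = w(η,0) = 3sin(3η). Each mode sin(nη) decays as exp(-n²σ/2) on ℝ, so u(η,σ) = Σ c_n exp(-n²σ/2) sin(nη) with c_3=3: u(η,σ) = 3exp(-9σ/2)sin(3η).
Substituting back: w(x,τ) = u(x - τ, τ).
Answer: w(x, τ) = 3exp(-9τ/2)sin(3x - 3τ)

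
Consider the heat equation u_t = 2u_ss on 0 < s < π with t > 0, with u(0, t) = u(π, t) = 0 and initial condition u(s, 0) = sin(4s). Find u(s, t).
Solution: Separating variables: u = Σ c_n exp(-2n²t) sin(ns). From u(s,0) = sin(4s): c_4=1.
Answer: u(s, t) = exp(-32t)sin(4s)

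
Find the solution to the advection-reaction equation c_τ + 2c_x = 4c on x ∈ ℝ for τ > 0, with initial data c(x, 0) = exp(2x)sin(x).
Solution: Substitute c = exp(2x)u, i.e. u = exp(-2x)c.
By the product rule, c_x = exp(2x)(u_x + 2u), c_τ = exp(2x)u_τ.
Substituting into the PDE and dividing by exp(2x): u_τ + 2(u_x + 2u) = 4u.
The lower-order terms cancel, leaving the standard advection equation u_τ + 2u_x = 0.
Initial data for u: u(x,0) = exp(-2x)c(x,0) = sin(x).
Solve for u:
  By method of characteristics (waves move right with speed 2):
  Along characteristics x - 2τ = const, u is constant, so u(x,τ) = f(x - 2τ) with f = u(·, 0).
Hence u(x,τ) = sin(x - 2τ).
Transform back: c(x,τ) = exp(2x)u(x,τ).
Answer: c(x, τ) = exp(2x)sin(x - 2τ)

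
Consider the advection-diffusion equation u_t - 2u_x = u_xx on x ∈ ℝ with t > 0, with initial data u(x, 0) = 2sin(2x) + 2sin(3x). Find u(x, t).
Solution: Moving frame: η = x + 2t, σ = t, u = w(η,σ), so u_t = w_σ + 2w_η and u_xx = w_ηη.
Hence u_t - 2u_x = w_σ and the PDE becomes the heat equation w_σ = w_ηη on η ∈ ℝ.
Initial data: w(η,0) = u(η,0) = 2sin(2η) + 2sin(3η). Each mode sin(nη) decays as exp(-n²σ) on ℝ, so w(η,σ) = Σ c_n exp(-n²σ) sin(nη) with c_2=2, c_3=2: w(η,σ) = 2exp(-4σ)sin(2η) + 2exp(-9σ)sin(3η).
Substituting back: u(x,t) = w(x + 2t, t).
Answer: u(x, t) = 2exp(-4t)sin(4t + 2x) + 2exp(-9t)sin(6t + 3x)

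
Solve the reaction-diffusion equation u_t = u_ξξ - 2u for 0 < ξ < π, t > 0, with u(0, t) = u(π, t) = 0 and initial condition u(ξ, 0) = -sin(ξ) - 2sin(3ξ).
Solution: Substitute u = exp(-2t)w, i.e. w = exp(2t)u.
By the product rule, u_t = exp(-2t)(w_t - 2w), u_ξξ = exp(-2t)w_ξξ.
Substituting into the PDE and dividing by exp(-2t): w_t - 2w = w_ξξ - 2w.
The lower-order terms cancel, leaving the standard heat equation w_t = w_ξξ.
Initial data for w: w(ξ,0) = u(ξ,0) = -sin(ξ) - 2sin(3ξ). The boundary conditions carry over: w(0,t) = w(π,t) = 0.
Solve for w:
  Using separation of variables w = X(ξ)T(t):
  Eigenfunctions: sin(nξ), n = 1, 2, 3, ...
  General solution: w(ξ, t) = Σ c_n sin(nξ) exp(-n² t)
  Matching w(ξ,0) = -sin(ξ) - 2sin(3ξ) term by term: c_1=-1, c_3=-2.
Hence w(ξ,t) = -exp(-t)sin(ξ) - 2exp(-9t)sin(3ξ).
Transform back: u(ξ,t) = exp(-2t)w(ξ,t).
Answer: u(ξ, t) = -exp(-3t)sin(ξ) - 2exp(-11t)sin(3ξ)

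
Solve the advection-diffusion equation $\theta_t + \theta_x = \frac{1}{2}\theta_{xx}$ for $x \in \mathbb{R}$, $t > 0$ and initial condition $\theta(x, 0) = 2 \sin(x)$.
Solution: Change to a moving frame: let $\eta = x - t$, $\sigma = t$ and write $\theta(x,t) = u(\eta,\sigma)$.
By the chain rule $\theta_t = u_{\sigma} - u_{\eta}$, $\theta_x = u_{\eta}$, $\theta_{xx} = u_{\eta\eta}$.
Then $\theta_t + \theta_x = u_{\sigma}$: the advection term cancels and the PDE becomes the heat equation $u_{\sigma} = \frac{1}{2}u_{\eta\eta}$ on $\eta \in \mathbb{R}$.
Initial data: $u(\eta,0) = \theta(\eta,0) = 2 \sin(\eta)$.
On $\eta \in \mathbb{R}$ each mode satisfies $(\sin(n\eta))'' = -n^2 \sin(n\eta)$, so $e^{-n^2\sigma/2} \sin(n\eta)$ solves the heat equation; by superposition $u(\eta,\sigma) = \sum c_n e^{-n^2\sigma/2} \sin(n\eta)$.
Reading off the coefficients: $c_1=2$, so $u(\eta,\sigma) = 2 e^{-\sigma/2} \sin(\eta)$.
Substituting back $\eta = x - t$, $\sigma = t$: $\theta(x,t) = u(x - t, t)$.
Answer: $\theta(x, t) = -2 e^{-t/2} \sin(t - x)$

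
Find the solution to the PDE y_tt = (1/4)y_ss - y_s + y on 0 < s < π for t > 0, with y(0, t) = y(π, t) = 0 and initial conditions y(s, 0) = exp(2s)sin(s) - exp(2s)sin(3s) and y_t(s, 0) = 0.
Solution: Substitute y = exp(2s)u, i.e. u = exp(-2s)y.
By the product rule, y_s = exp(2s)(u_s + 2u), y_ss = exp(2s)(u_ss + 4u_s + 4u), y_tt = exp(2s)u_tt.
Substituting into the PDE and dividing by exp(2s): u_tt = (1/4)(u_ss + 4u_s + 4u) - (u_s + 2u) + u.
The lower-order terms cancel, leaving the standard wave equation u_tt = (1/4)u_ss.
Initial data for u: u(s,0) = exp(-2s)y(s,0) = sin(s) - sin(3s); u_t(s,0) = exp(-2s)y_t(s,0) = 0. The boundary conditions carry over: u(0,t) = u(π,t) = 0.
Solve for u:
  Using separation of variables u = X(s)T(t):
  Eigenfunctions: sin(ns), n = 1, 2, 3, ...
  General solution: u(s, t) = Σ [A_n cos(n t/2) + B_n sin(n t/2)] sin(ns)
  From u(s,0) = sin(s) - sin(3s): A_1=1, A_3=-1. From u_t(s,0) = 0: all B_n = 0.
Hence u(s,t) = sin(s)cos(t/2) - sin(3s)cos(3t/2).
Transform back: y(s,t) = exp(2s)u(s,t).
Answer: y(s, t) = exp(2s)sin(s)cos(t/2) - exp(2s)sin(3s)cos(3t/2)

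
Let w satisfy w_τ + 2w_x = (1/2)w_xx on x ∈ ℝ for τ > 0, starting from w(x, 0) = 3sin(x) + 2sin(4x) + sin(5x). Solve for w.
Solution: Change to a moving frame: let η = x - 2τ, σ = τ and write w(x,τ) = u(η,σ).
By the chain rule w_τ = u_σ - 2u_η, w_x = u_η, w_xx = u_ηη.
Then w_τ + 2w_x = u_σ: the advection term cancels and the PDE becomes the heat equation u_σ = (1/2)u_ηη on η ∈ ℝ.
Initial data: u(η,0) = w(η,0) = 3sin(η) + 2sin(4η) + sin(5η).
On η ∈ ℝ each mode satisfies (sin(nη))″ = -n² sin(nη), so exp(-n²σ/2) sin(nη) solves the heat equation; by superposition u(η,σ) = Σ c_n exp(-n²σ/2) sin(nη).
Reading off the coefficients: c_1=3, c_4=2, c_5=1, so u(η,σ) = 2exp(-8σ)sin(4η) + 3exp(-σ/2)sin(η) + exp(-25σ/2)sin(5η).
Substituting back η = x - 2τ, σ = τ: w(x,τ) = u(x - 2τ, τ).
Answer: w(x, τ) = 2exp(-8τ)sin(4x - 8τ) + 3exp(-τ/2)sin(x - 2τ) + exp(-25τ/2)sin(5x - 10τ)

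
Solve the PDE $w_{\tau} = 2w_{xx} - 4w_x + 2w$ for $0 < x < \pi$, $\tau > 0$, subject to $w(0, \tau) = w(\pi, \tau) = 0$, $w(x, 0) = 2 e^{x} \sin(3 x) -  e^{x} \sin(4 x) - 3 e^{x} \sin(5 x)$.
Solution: Substitute $w = e^{x}u$.
Then $w_x = e^{x}(u_x + u)$, $w_{xx} = e^{x}(u_{xx} + 2u_x + u)$, $w_{\tau} = e^{x}u_{\tau}$; substituting and dividing by $e^{x}$, the lower-order terms cancel: $u_{\tau} = 2u_{xx}$ (standard heat equation).
Data for $u$: $u(x,0) = e^{-x}w(x,0) = 2 \sin(3 x) - \sin(4 x) - 3 \sin(5 x)$. The boundary conditions carry over: $u(0,\tau) = u(\pi,\tau) = 0$.
Separating variables: $u = \sum c_n e^{-2n^2\tau} \sin(nx)$. From $u(x,0) = 2 \sin(3 x) - \sin(4 x) - 3 \sin(5 x)$: $c_3=2, c_4=-1, c_5=-3$.
So $u(x,\tau) = 2 e^{-18 \tau} \sin(3 x) - e^{-32 \tau} \sin(4 x) - 3 e^{-50 \tau} \sin(5 x)$, and $w(x,\tau) = e^{x}u(x,\tau)$.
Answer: $w(x, \tau) = 2 e^{-18 \tau} e^{x} \sin(3 x) -  e^{-32 \tau} e^{x} \sin(4 x) - 3 e^{-50 \tau} e^{x} \sin(5 x)$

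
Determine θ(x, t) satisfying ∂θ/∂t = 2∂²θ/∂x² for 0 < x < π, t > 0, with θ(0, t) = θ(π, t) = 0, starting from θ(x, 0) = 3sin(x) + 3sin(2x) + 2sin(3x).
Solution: Separating variables: θ = Σ c_n exp(-2n²t) sin(nx). From θ(x,0) = 3sin(x) + 3sin(2x) + 2sin(3x): c_1=3, c_2=3, c_3=2.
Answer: θ(x, t) = 3exp(-2t)sin(x) + 3exp(-8t)sin(2x) + 2exp(-18t)sin(3x)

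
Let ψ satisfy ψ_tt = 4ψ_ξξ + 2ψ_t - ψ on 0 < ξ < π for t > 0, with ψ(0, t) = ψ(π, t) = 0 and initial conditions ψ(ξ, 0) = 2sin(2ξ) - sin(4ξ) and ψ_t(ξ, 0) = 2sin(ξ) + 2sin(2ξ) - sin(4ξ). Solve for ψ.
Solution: Substitute ψ = exp(t)u, i.e. u = exp(-t)ψ.
By the product rule, ψ_t = exp(t)(u_t + u), ψ_tt = exp(t)(u_tt + 2u_t + u), ψ_ξξ = exp(t)u_ξξ.
Substituting into the PDE and dividing by exp(t): u_tt + 2u_t + u = 4u_ξξ + 2(u_t + u) - u.
The lower-order terms cancel, leaving the standard wave equation u_tt = 4u_ξξ.
Initial data for u: u(ξ,0) = ψ(ξ,0) = 2sin(2ξ) - sin(4ξ); u_t(ξ,0) = ψ_t(ξ,0) - ψ(ξ,0) = 2sin(ξ). The boundary conditions carry over: u(0,t) = u(π,t) = 0.
Solve for u:
  Using separation of variables u = X(ξ)T(t):
  Eigenfunctions: sin(nξ), n = 1, 2, 3, ...
  General solution: u(ξ, t) = Σ [A_n cos(2n t) + B_n sin(2n t)] sin(nξ)
  From u(ξ,0) = 2sin(2ξ) - sin(4ξ): A_2=2, A_4=-1. From u_t(ξ,0) = 2sin(ξ), using u_t(ξ,0) = Σ ω_n B_n sin(nξ) with ω_n = 2n: B_1 = 2/2 = 1.
Hence u(ξ,t) = sin(2t)sin(ξ) + 2sin(2ξ)cos(4t) - sin(4ξ)cos(8t).
Transform back: ψ(ξ,t) = exp(t)u(ξ,t).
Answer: ψ(ξ, t) = exp(t)sin(2t)sin(ξ) + 2exp(t)sin(2ξ)cos(4t) - exp(t)sin(4ξ)cos(8t)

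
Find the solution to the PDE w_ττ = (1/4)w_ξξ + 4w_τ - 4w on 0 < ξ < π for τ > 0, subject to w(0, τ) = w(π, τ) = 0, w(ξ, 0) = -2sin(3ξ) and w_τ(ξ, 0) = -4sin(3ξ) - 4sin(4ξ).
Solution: Substitute w = exp(2τ)u.
Then w_τ = exp(2τ)(u_τ + 2u), w_ττ = exp(2τ)(u_ττ + 4u_τ + 4u), w_ξξ = exp(2τ)u_ξξ; substituting and dividing by exp(2τ), the lower-order terms cancel: u_ττ = (1/4)u_ξξ (standard wave equation).
Data for u: u(ξ,0) = w(ξ,0) = -2sin(3ξ); u_τ(ξ,0) = w_τ(ξ,0) - 2w(ξ,0) = -4sin(4ξ). The boundary conditions carry over: u(0,τ) = u(π,τ) = 0.
Separating variables: u = Σ [A_n cos(ω_n τ) + B_n sin(ω_n τ)] sin(nξ), ω_n = n/2. From ICs (B_n = velocity coefficient / ω_n): A_3=-2, B_4=-2.
So u(ξ,τ) = -2sin(3ξ)cos(3τ/2) - 2sin(4ξ)sin(2τ), and w(ξ,τ) = exp(2τ)u(ξ,τ).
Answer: w(ξ, τ) = -2exp(2τ)sin(3ξ)cos(3τ/2) - 2exp(2τ)sin(4ξ)sin(2τ)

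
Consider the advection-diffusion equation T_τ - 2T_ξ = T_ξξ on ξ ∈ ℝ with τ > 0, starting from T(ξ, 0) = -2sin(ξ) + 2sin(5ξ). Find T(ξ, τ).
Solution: Change to a moving frame: let η = ξ + 2τ, σ = τ and write T(ξ,τ) = u(η,σ).
By the chain rule T_τ = u_σ + 2u_η, T_ξ = u_η, T_ξξ = u_ηη.
Then T_τ - 2T_ξ = u_σ: the advection term cancels and the PDE becomes the heat equation u_σ = u_ηη on η ∈ ℝ.
Initial data: u(η,0) = T(η,0) = -2sin(η) + 2sin(5η).
On η ∈ ℝ each mode satisfies (sin(nη))″ = -n² sin(nη), so exp(-n²σ) sin(nη) solves the heat equation; by superposition u(η,σ) = Σ c_n exp(-n²σ) sin(nη).
Reading off the coefficients: c_1=-2, c_5=2, so u(η,σ) = -2exp(-σ)sin(η) + 2exp(-25σ)sin(5η).
Substituting back η = ξ + 2τ, σ = τ: T(ξ,τ) = u(ξ + 2τ, τ).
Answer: T(ξ, τ) = -2exp(-τ)sin(ξ + 2τ) + 2exp(-25τ)sin(5ξ + 10τ)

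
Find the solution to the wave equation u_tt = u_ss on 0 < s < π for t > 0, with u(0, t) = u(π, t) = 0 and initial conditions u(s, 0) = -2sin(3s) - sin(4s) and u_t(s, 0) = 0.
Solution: Using separation of variables u = X(s)T(t):
Eigenfunctions: sin(ns), n = 1, 2, 3, ...
General solution: u(s, t) = Σ [A_n cos(n t) + B_n sin(n t)] sin(ns)
From u(s,0) = -2sin(3s) - sin(4s): A_3=-2, A_4=-1. From u_t(s,0) = 0: all B_n = 0.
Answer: u(s, t) = -2sin(3s)cos(3t) - sin(4s)cos(4t)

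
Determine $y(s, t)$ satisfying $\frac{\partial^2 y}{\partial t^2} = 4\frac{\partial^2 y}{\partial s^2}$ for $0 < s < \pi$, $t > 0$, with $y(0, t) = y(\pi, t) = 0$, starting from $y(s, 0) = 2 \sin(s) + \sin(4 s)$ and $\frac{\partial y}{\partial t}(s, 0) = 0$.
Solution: Separating variables: $y = \sum [A_n \cos(\omega_n t) + B_n \sin(\omega_n t)] \sin(ns)$, $\omega_n = 2n$. From ICs: $A_1=2, A_4=1$.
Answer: $y(s, t) = 2 \sin(s) \cos(2 t) + \sin(4 s) \cos(8 t)$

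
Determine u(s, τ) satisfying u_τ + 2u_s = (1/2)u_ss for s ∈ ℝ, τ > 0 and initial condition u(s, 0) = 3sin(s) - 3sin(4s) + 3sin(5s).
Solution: Moving frame: η = s - 2τ, σ = τ, u = w(η,σ), so u_τ = w_σ - 2w_η and u_ss = w_ηη.
Hence u_τ + 2u_s = w_σ and the PDE becomes the heat equation w_σ = (1/2)w_ηη on η ∈ ℝ.
Initial data: w(η,0) = u(η,0) = 3sin(η) - 3sin(4η) + 3sin(5η). Each mode sin(nη) decays as exp(-n²σ/2) on ℝ, so w(η,σ) = Σ c_n exp(-n²σ/2) sin(nη) with c_1=3, c_4=-3, c_5=3: w(η,σ) = -3exp(-8σ)sin(4η) + 3exp(-σ/2)sin(η) + 3exp(-25σ/2)sin(5η).
Substituting back: u(s,τ) = w(s - 2τ, τ).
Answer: u(s, τ) = -3exp(-8τ)sin(4s - 8τ) + 3exp(-τ/2)sin(s - 2τ) + 3exp(-25τ/2)sin(5s - 10τ)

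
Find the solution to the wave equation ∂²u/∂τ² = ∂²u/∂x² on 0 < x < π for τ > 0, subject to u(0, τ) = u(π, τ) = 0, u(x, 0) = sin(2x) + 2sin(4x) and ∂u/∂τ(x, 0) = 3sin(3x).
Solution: Using separation of variables u = X(x)T(τ):
Eigenfunctions: sin(nx), n = 1, 2, 3, ...
General solution: u(x, τ) = Σ [A_n cos(n τ) + B_n sin(n τ)] sin(nx)
From u(x,0) = sin(2x) + 2sin(4x): A_2=1, A_4=2. From u_τ(x,0) = 3sin(3x), using u_τ(x,0) = Σ ω_n B_n sin(nx) with ω_n = n: B_3 = 3/3 = 1.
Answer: u(x, τ) = sin(2x)cos(2τ) + sin(3x)sin(3τ) + 2sin(4x)cos(4τ)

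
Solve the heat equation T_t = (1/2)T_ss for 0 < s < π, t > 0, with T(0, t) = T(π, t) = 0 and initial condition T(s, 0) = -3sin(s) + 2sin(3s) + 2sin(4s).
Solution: Separating variables: T = Σ c_n exp(-n²t/2) sin(ns). From T(s,0) = -3sin(s) + 2sin(3s) + 2sin(4s): c_1=-3, c_3=2, c_4=2.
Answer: T(s, t) = 2exp(-8t)sin(4s) - 3exp(-t/2)sin(s) + 2exp(-9t/2)sin(3s)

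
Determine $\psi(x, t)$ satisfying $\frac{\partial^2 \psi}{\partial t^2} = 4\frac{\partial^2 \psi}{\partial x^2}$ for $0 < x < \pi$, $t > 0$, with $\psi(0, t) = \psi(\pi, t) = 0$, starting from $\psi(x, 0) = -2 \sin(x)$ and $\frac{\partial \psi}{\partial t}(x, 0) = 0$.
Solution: Separating variables: $\psi = \sum [A_n \cos(\omega_n t) + B_n \sin(\omega_n t)] \sin(nx)$, $\omega_n = 2n$. From ICs: $A_1=-2$.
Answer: $\psi(x, t) = -2 \sin(x) \cos(2 t)$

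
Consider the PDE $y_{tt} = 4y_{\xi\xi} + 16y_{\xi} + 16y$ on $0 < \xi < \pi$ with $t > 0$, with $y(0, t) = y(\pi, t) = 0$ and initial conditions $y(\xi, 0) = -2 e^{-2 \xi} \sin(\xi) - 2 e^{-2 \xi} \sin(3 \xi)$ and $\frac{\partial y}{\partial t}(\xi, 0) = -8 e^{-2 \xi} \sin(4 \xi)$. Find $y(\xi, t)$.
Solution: Substitute $y = e^{-2\xi}u$, i.e. $u = e^{2\xi}y$.
By the product rule, $y_{\xi} = e^{-2\xi}(u_{\xi} - 2u)$, $y_{\xi\xi} = e^{-2\xi}(u_{\xi\xi} - 4u_{\xi} + 4u)$, $y_{tt} = e^{-2\xi}u_{tt}$.
Substituting into the PDE and dividing by $e^{-2\xi}$: $u_{tt} = 4(u_{\xi\xi} - 4u_{\xi} + 4u) + 16(u_{\xi} - 2u) + 16u$.
The lower-order terms cancel, leaving the standard wave equation $u_{tt} = 4u_{\xi\xi}$.
Initial data for $u$: $u(\xi,0) = e^{2\xi}y(\xi,0) = -2 \sin(\xi) - 2 \sin(3 \xi)$; $u_t(\xi,0) = e^{2\xi}y_t(\xi,0) = -8 \sin(4 \xi)$. The boundary conditions carry over: $u(0,t) = u(\pi,t) = 0$.
Solve for $u$:
  Using separation of variables $u = X(\xi)T(t)$:
  Eigenfunctions: $\sin(n\xi)$, $n = 1, 2, 3, \ldots$
  General solution: $u(\xi, t) = \sum [A_n \cos(2n t) + B_n \sin(2n t)] \sin(n\xi)$
  From $u(\xi,0) = -2 \sin(\xi) - 2 \sin(3 \xi)$: $A_1=-2, A_3=-2$. From $u_t(\xi,0) = -8 \sin(4 \xi)$, using $u_t(\xi,0) = \sum \omega_n B_n \sin(n\xi)$ with $\omega_n = 2n$: $B_4 = (-8)/8 = -1$.
Hence $u(\xi,t) = - \sin(8 t) \sin(4 \xi) - 2 \sin(\xi) \cos(2 t) - 2 \sin(3 \xi) \cos(6 t)$.
Transform back: $y(\xi,t) = e^{-2\xi}u(\xi,t)$.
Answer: $y(\xi, t) = -2 e^{-2 \xi} \sin(\xi) \cos(2 t) - 2 e^{-2 \xi} \sin(3 \xi) \cos(6 t) -  e^{-2 \xi} \sin(4 \xi) \sin(8 t)$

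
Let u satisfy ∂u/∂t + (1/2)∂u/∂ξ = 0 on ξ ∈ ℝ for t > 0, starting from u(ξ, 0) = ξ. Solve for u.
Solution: By characteristics (dξ/dt = 1/2), u(ξ,t) = f(ξ - (1/2)t) with f = u(·, 0).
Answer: u(ξ, t) = -(1/2)t + ξ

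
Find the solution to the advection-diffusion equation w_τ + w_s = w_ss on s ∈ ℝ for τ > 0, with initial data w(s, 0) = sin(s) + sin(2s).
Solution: Change to a moving frame: let η = s - τ, σ = τ and write w(s,τ) = u(η,σ).
By the chain rule w_τ = u_σ - u_η, w_s = u_η, w_ss = u_ηη.
Then w_τ + w_s = u_σ: the advection term cancels and the PDE becomes the heat equation u_σ = u_ηη on η ∈ ℝ.
Initial data: u(η,0) = w(η,0) = sin(η) + sin(2η).
On η ∈ ℝ each mode satisfies (sin(nη))″ = -n² sin(nη), so exp(-n²σ) sin(nη) solves the heat equation; by superposition u(η,σ) = Σ c_n exp(-n²σ) sin(nη).
Reading off the coefficients: c_1=1, c_2=1, so u(η,σ) = exp(-σ)sin(η) + exp(-4σ)sin(2η).
Substituting back η = s - τ, σ = τ: w(s,τ) = u(s - τ, τ).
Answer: w(s, τ) = exp(-τ)sin(s - τ) + exp(-4τ)sin(2s - 2τ)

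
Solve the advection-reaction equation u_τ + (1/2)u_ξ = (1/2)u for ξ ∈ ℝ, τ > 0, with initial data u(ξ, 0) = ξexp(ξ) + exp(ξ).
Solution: Substitute u = exp(ξ)w.
Then u_ξ = exp(ξ)(w_ξ + w), u_τ = exp(ξ)w_τ; substituting and dividing by exp(ξ), the lower-order terms cancel: w_τ + (1/2)w_ξ = 0 (standard advection equation).
Data for w: w(ξ,0) = exp(-ξ)u(ξ,0) = ξ + 1.
By characteristics (dξ/dτ = 1/2), w(ξ,τ) = f(ξ - (1/2)τ) with f = w(·, 0).
So w(ξ,τ) = ξ - (1/2)τ + 1, and u(ξ,τ) = exp(ξ)w(ξ,τ).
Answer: u(ξ, τ) = ξexp(ξ) - (1/2)τexp(ξ) + exp(ξ)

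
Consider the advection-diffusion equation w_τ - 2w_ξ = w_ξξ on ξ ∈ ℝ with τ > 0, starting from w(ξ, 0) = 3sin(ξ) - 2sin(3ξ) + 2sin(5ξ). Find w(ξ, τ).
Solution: Moving frame: η = ξ + 2τ, σ = τ, w = u(η,σ), so w_τ = u_σ + 2u_η and w_ξξ = u_ηη.
Hence w_τ - 2w_ξ = u_σ and the PDE becomes the heat equation u_σ = u_ηη on η ∈ ℝ.
Initial data: u(η,0) = w(η,0) = 3sin(η) - 2sin(3η) + 2sin(5η). Each mode sin(nη) decays as exp(-n²σ) on ℝ, so u(η,σ) = Σ c_n exp(-n²σ) sin(nη) with c_1=3, c_3=-2, c_5=2: u(η,σ) = 3exp(-σ)sin(η) - 2exp(-9σ)sin(3η) + 2exp(-25σ)sin(5η).
Substituting back: w(ξ,τ) = u(ξ + 2τ, τ).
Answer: w(ξ, τ) = 3exp(-τ)sin(ξ + 2τ) - 2exp(-9τ)sin(3ξ + 6τ) + 2exp(-25τ)sin(5ξ + 10τ)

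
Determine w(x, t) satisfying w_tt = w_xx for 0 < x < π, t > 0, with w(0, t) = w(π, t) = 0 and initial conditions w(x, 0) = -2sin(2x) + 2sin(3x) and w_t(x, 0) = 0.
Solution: Separating variables: w = Σ [A_n cos(ω_n t) + B_n sin(ω_n t)] sin(nx), ω_n = n. From ICs: A_2=-2, A_3=2.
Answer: w(x, t) = -2sin(2x)cos(2t) + 2sin(3x)cos(3t)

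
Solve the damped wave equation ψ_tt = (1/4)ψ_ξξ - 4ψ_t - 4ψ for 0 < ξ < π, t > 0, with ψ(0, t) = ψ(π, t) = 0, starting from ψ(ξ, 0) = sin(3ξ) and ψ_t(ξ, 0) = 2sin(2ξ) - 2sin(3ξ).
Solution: Substitute ψ = exp(-2t)u, i.e. u = exp(2t)ψ.
By the product rule, ψ_t = exp(-2t)(u_t - 2u), ψ_tt = exp(-2t)(u_tt - 4u_t + 4u), ψ_ξξ = exp(-2t)u_ξξ.
Substituting into the PDE and dividing by exp(-2t): u_tt - 4u_t + 4u = (1/4)u_ξξ - 4(u_t - 2u) - 4u.
The lower-order terms cancel, leaving the standard wave equation u_tt = (1/4)u_ξξ.
Initial data for u: u(ξ,0) = ψ(ξ,0) = sin(3ξ); u_t(ξ,0) = ψ_t(ξ,0) + 2ψ(ξ,0) = 2sin(2ξ). The boundary conditions carry over: u(0,t) = u(π,t) = 0.
Solve for u:
  Using separation of variables u = X(ξ)T(t):
  Eigenfunctions: sin(nξ), n = 1, 2, 3, ...
  General solution: u(ξ, t) = Σ [A_n cos(n t/2) + B_n sin(n t/2)] sin(nξ)
  From u(ξ,0) = sin(3ξ): A_3=1. From u_t(ξ,0) = 2sin(2ξ), using u_t(ξ,0) = Σ ω_n B_n sin(nξ) with ω_n = n/2: B_2 = 2/1 = 2.
Hence u(ξ,t) = 2sin(t)sin(2ξ) + sin(3ξ)cos(3t/2).
Transform back: ψ(ξ,t) = exp(-2t)u(ξ,t).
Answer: ψ(ξ, t) = 2exp(-2t)sin(t)sin(2ξ) + exp(-2t)sin(3ξ)cos(3t/2)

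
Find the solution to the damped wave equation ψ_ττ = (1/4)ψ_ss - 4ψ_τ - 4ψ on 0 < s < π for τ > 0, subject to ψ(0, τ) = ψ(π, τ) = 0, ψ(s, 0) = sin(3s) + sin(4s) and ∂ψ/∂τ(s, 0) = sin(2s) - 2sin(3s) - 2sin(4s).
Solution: Substitute ψ = exp(-2τ)u, i.e. u = exp(2τ)ψ.
By the product rule, ψ_τ = exp(-2τ)(u_τ - 2u), ψ_ττ = exp(-2τ)(u_ττ - 4u_τ + 4u), ψ_ss = exp(-2τ)u_ss.
Substituting into the PDE and dividing by exp(-2τ): u_ττ - 4u_τ + 4u = (1/4)u_ss - 4(u_τ - 2u) - 4u.
The lower-order terms cancel, leaving the standard wave equation u_ττ = (1/4)u_ss.
Initial data for u: u(s,0) = ψ(s,0) = sin(3s) + sin(4s); u_τ(s,0) = ψ_τ(s,0) + 2ψ(s,0) = sin(2s). The boundary conditions carry over: u(0,τ) = u(π,τ) = 0.
Solve for u:
  Using separation of variables u = X(s)T(τ):
  Eigenfunctions: sin(ns), n = 1, 2, 3, ...
  General solution: u(s, τ) = Σ [A_n cos(n τ/2) + B_n sin(n τ/2)] sin(ns)
  From u(s,0) = sin(3s) + sin(4s): A_3=1, A_4=1. From u_τ(s,0) = sin(2s), using u_τ(s,0) = Σ ω_n B_n sin(ns) with ω_n = n/2: B_2 = 1/1 = 1.
Hence u(s,τ) = sin(2s)sin(τ) + sin(3s)cos(3τ/2) + sin(4s)cos(2τ).
Transform back: ψ(s,τ) = exp(-2τ)u(s,τ).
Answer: ψ(s, τ) = exp(-2τ)sin(2s)sin(τ) + exp(-2τ)sin(3s)cos(3τ/2) + exp(-2τ)sin(4s)cos(2τ)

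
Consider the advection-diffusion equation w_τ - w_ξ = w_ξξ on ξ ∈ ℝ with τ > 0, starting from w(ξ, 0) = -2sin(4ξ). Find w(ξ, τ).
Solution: Moving frame: η = ξ + τ, σ = τ, w = u(η,σ), so w_τ = u_σ + u_η and w_ξξ = u_ηη.
Hence w_τ - w_ξ = u_σ and the PDE becomes the heat equation u_σ = u_ηη on η ∈ ℝ.
Initial data: u(η,0) = w(η,0) = -2sin(4η). Each mode sin(nη) decays as exp(-n²σ) on ℝ, so u(η,σ) = Σ c_n exp(-n²σ) sin(nη) with c_4=-2: u(η,σ) = -2exp(-16σ)sin(4η).
Substituting back: w(ξ,τ) = u(ξ + τ, τ).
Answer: w(ξ, τ) = -2exp(-16τ)sin(4ξ + 4τ)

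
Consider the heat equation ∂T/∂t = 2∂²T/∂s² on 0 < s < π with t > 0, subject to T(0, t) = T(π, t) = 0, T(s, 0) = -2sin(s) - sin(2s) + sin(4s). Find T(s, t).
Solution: Separating variables: T = Σ c_n exp(-2n²t) sin(ns). From T(s,0) = -2sin(s) - sin(2s) + sin(4s): c_1=-2, c_2=-1, c_4=1.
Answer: T(s, t) = -2exp(-2t)sin(s) - exp(-8t)sin(2s) + exp(-32t)sin(4s)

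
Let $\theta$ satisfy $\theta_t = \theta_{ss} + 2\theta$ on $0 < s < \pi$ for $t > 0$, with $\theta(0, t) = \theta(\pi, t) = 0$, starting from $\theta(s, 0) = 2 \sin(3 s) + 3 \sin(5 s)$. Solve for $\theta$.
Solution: Substitute $\theta = e^{2t}u$, i.e. $u = e^{-2t}\theta$.
By the product rule, $\theta_t = e^{2t}(u_t + 2u)$, $\theta_{ss} = e^{2t}u_{ss}$.
Substituting into the PDE and dividing by $e^{2t}$: $u_t + 2u = u_{ss} + 2u$.
The lower-order terms cancel, leaving the standard heat equation $u_t = u_{ss}$.
Initial data for $u$: $u(s,0) = \theta(s,0) = 2 \sin(3 s) + 3 \sin(5 s)$. The boundary conditions carry over: $u(0,t) = u(\pi,t) = 0$.
Solve for $u$:
  Using separation of variables $u = X(s)G(t)$:
  Eigenfunctions: $\sin(ns)$, $n = 1, 2, 3, \ldots$
  General solution: $u(s, t) = \sum c_n \sin(ns) e^{-n^2 t}$
  Matching $u(s,0) = 2 \sin(3 s) + 3 \sin(5 s)$ term by term: $c_3=2, c_5=3$.
Hence $u(s,t) = 2 e^{-9 t} \sin(3 s) + 3 e^{-25 t} \sin(5 s)$.
Transform back: $\theta(s,t) = e^{2t}u(s,t)$.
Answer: $\theta(s, t) = 2 e^{-7 t} \sin(3 s) + 3 e^{-23 t} \sin(5 s)$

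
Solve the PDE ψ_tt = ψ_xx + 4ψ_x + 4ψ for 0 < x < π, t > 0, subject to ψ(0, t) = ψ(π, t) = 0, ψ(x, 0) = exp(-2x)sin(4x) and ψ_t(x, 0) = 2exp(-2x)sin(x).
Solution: Substitute ψ = exp(-2x)u.
Then ψ_x = exp(-2x)(u_x - 2u), ψ_xx = exp(-2x)(u_xx - 4u_x + 4u), ψ_tt = exp(-2x)u_tt; substituting and dividing by exp(-2x), the lower-order terms cancel: u_tt = u_xx (standard wave equation).
Data for u: u(x,0) = exp(2x)ψ(x,0) = sin(4x); u_t(x,0) = exp(2x)ψ_t(x,0) = 2sin(x). The boundary conditions carry over: u(0,t) = u(π,t) = 0.
Separating variables: u = Σ [A_n cos(ω_n t) + B_n sin(ω_n t)] sin(nx), ω_n = n. From ICs (B_n = velocity coefficient / ω_n): A_4=1, B_1=2.
So u(x,t) = 2sin(t)sin(x) + sin(4x)cos(4t), and ψ(x,t) = exp(-2x)u(x,t).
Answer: ψ(x, t) = 2exp(-2x)sin(t)sin(x) + exp(-2x)sin(4x)cos(4t)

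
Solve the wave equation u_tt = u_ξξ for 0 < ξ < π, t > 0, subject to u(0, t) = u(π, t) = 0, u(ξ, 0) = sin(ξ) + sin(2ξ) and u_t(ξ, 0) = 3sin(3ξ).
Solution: Separating variables: u = Σ [A_n cos(ω_n t) + B_n sin(ω_n t)] sin(nξ), ω_n = n. From ICs (B_n = velocity coefficient / ω_n): A_1=1, A_2=1, B_3=1.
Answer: u(ξ, t) = sin(3t)sin(3ξ) + sin(ξ)cos(t) + sin(2ξ)cos(2t)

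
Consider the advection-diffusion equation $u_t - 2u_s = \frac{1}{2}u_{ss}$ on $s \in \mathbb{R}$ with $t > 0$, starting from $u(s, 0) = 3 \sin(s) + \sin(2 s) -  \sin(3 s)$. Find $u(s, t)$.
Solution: Change to a moving frame: let $\eta = s + 2t$, $\sigma = t$ and write $u(s,t) = w(\eta,\sigma)$.
By the chain rule $u_t = w_{\sigma} + 2w_{\eta}$, $u_s = w_{\eta}$, $u_{ss} = w_{\eta\eta}$.
Then $u_t - 2u_s = w_{\sigma}$: the advection term cancels and the PDE becomes the heat equation $w_{\sigma} = \frac{1}{2}w_{\eta\eta}$ on $\eta \in \mathbb{R}$.
Initial data: $w(\eta,0) = u(\eta,0) = 3 \sin(\eta) + \sin(2 \eta) - \sin(3 \eta)$.
On $\eta \in \mathbb{R}$ each mode satisfies $(\sin(n\eta))'' = -n^2 \sin(n\eta)$, so $e^{-n^2\sigma/2} \sin(n\eta)$ solves the heat equation; by superposition $w(\eta,\sigma) = \sum c_n e^{-n^2\sigma/2} \sin(n\eta)$.
Reading off the coefficients: $c_1=3, c_2=1, c_3=-1$, so $w(\eta,\sigma) = e^{-2 \sigma} \sin(2 \eta) + 3 e^{-\sigma/2} \sin(\eta) - e^{-9 \sigma/2} \sin(3 \eta)$.
Substituting back $\eta = s + 2t$, $\sigma = t$: $u(s,t) = w(s + 2t, t)$.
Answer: $u(s, t) = e^{-2 t} \sin(2 s + 4 t) + 3 e^{-t/2} \sin(s + 2 t) -  e^{-9 t/2} \sin(3 s + 6 t)$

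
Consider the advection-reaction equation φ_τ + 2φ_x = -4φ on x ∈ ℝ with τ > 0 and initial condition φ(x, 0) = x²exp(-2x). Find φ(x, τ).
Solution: Substitute φ = exp(-2x)u.
Then φ_x = exp(-2x)(u_x - 2u), φ_τ = exp(-2x)u_τ; substituting and dividing by exp(-2x), the lower-order terms cancel: u_τ + 2u_x = 0 (standard advection equation).
Data for u: u(x,0) = exp(2x)φ(x,0) = x².
By characteristics (dx/dτ = 2), u(x,τ) = f(x - 2τ) with f = u(·, 0).
So u(x,τ) = x² - 4xτ + 4τ², and φ(x,τ) = exp(-2x)u(x,τ).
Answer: φ(x, τ) = x²exp(-2x) - 4xτexp(-2x) + 4τ²exp(-2x)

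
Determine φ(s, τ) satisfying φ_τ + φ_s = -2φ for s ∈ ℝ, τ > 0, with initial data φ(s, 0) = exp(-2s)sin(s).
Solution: Substitute φ = exp(-2s)u, i.e. u = exp(2s)φ.
By the product rule, φ_s = exp(-2s)(u_s - 2u), φ_τ = exp(-2s)u_τ.
Substituting into the PDE and dividing by exp(-2s): u_τ + (u_s - 2u) = -2u.
The lower-order terms cancel, leaving the standard advection equation u_τ + u_s = 0.
Initial data for u: u(s,0) = exp(2s)φ(s,0) = sin(s).
Solve for u:
  By method of characteristics (waves move right with speed 1):
  Along characteristics s - τ = const, u is constant, so u(s,τ) = f(s - τ) with f = u(·, 0).
Hence u(s,τ) = sin(s - τ).
Transform back: φ(s,τ) = exp(-2s)u(s,τ).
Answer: φ(s, τ) = exp(-2s)sin(s - τ)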